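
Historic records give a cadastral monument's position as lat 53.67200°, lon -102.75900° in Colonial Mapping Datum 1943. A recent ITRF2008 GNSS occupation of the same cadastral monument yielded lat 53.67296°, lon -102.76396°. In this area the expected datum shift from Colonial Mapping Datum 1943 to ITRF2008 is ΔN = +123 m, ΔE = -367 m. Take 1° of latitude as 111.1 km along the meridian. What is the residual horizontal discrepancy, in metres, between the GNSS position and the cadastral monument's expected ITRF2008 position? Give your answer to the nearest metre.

Observed coordinate differences: Δφ = +0.00096°, Δλ = -0.00496°.
Converting to metres (1° lat = 111100 m, cos φ = 0.592407): observed ΔN = 106.7 m, observed ΔE = -326.4 m.
Subtracting the expected shift leaves a residual of 106.7 − (123) = -16.3 m north and -326.4 − (-367) = 40.6 m east.
Residual distance = √((-16.3)² + 40.6²) = 43.7 m.

44 m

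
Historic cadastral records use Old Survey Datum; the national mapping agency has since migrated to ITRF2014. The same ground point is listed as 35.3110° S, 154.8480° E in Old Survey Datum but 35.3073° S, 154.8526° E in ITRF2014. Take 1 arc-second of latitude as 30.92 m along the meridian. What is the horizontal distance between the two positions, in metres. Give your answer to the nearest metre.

587 m

Δφ = -35.3073° − -35.3110° = +0.0037°; Δλ = 154.8526° − 154.8480° = +0.0046°.
1° of latitude = 3600 × 30.92 = 111312 m.
ΔN = Δφ × 111312 = 411.9 m; ΔE = Δλ × 111312 × cos(-35.3110°) = +0.0046 × 111312 × 0.816027 = 417.8 m.
Distance = √(ΔE² + ΔN²) = √(417.8² + 411.9²) = 586.7 m.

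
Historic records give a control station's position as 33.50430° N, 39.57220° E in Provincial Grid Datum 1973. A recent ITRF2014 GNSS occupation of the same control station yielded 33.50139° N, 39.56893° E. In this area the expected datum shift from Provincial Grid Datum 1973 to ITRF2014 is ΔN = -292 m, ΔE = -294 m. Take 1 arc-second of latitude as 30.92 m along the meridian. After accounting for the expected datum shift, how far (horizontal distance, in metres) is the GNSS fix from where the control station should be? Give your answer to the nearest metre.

33 m

Observed coordinate differences: Δφ = -0.00291°, Δλ = -0.00327°.
Converting to metres (1° lat = 111312 m, cos φ = 0.833844): observed ΔN = -323.9 m, observed ΔE = -303.5 m.
Subtracting the expected shift leaves a residual of -323.9 − (-292) = -31.9 m north and -303.5 − (-294) = -9.5 m east.
Residual distance = √((-31.9)² + (-9.5)²) = 33.3 m.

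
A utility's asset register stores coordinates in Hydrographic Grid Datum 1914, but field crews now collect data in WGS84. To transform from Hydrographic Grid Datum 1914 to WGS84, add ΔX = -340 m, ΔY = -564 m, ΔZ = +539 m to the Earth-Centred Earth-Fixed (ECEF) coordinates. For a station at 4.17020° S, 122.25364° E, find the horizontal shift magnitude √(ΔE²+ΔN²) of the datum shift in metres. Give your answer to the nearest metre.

The local east axis at (φ, λ) is (−sin λ, cos λ, 0), so ΔE = −sin(122.25364°)·(-340) + cos(122.25364°)·(-564) = 588.52 m.
The local north axis is (−sin φ cos λ, −sin φ sin λ, cos φ), giving ΔN = 13.195 − 34.685 + 537.573 = 516.08 m.
Horizontal magnitude = √(ΔE² + ΔN²) = √(588.52² + 516.08²) = 782.75 m.

783 m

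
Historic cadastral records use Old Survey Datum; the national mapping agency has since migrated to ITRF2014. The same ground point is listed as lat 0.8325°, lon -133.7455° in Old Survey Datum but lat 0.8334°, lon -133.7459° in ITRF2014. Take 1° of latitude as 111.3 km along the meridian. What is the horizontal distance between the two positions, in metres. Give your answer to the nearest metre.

110 m

Δφ = 0.8334° − 0.8325° = +0.0009°; Δλ = -133.7459° − -133.7455° = -0.0004°.
ΔN = Δφ × 111300 = 100.2 m; ΔE = Δλ × 111300 × cos(0.8325°) = -0.0004 × 111300 × 0.999894 = -44.5 m.
Distance = √(ΔE² + ΔN²) = √((-44.5)² + 100.2²) = 109.6 m.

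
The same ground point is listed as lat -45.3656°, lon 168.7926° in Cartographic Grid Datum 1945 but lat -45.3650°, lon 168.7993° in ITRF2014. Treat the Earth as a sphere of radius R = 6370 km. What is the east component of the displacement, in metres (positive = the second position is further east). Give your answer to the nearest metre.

ΔE = 523 m

Δφ = -45.3650° − -45.3656° = +0.0006°; Δλ = 168.7993° − 168.7926° = +0.0067°.
1° along a meridian = πR/180 = 111177 m.
ΔN = Δφ × 111177 = 66.7 m; ΔE = Δλ × 111177 × cos(-45.3656°) = +0.0067 × 111177 × 0.702580 = 523.3 m.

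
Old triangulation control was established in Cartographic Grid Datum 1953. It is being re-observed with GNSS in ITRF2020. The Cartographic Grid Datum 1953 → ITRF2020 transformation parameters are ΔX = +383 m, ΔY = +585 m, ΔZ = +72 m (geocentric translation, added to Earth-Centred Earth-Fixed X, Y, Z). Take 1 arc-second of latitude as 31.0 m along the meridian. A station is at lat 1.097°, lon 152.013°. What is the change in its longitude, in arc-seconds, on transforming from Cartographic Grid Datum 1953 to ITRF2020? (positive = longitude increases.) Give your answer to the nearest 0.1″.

sin φ = 0.019145, cos φ = 0.999817, sin λ = 0.469271, cos λ = -0.883054.
East component: ΔE = −sin λ·ΔX + cos λ·ΔY = −(0.469271)(383) + (-0.883054)(585) = -696.32 m.
1° of latitude spans 3600 × 31.00 = 111600 m; at latitude φ, 1° of longitude spans that × cos φ = 111579.5 m, so Δλ = -696.32 / 111579.5 × 3600 = -22.466″.

Δλ = -22.5″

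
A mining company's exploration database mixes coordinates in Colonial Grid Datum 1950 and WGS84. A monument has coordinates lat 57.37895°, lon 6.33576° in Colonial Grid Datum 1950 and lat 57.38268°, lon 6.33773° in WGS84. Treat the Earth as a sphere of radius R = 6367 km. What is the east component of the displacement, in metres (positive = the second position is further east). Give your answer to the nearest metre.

ΔE = 118 m

Δφ = 57.38268° − 57.37895° = +0.00373°; Δλ = 6.33773° − 6.33576° = +0.00197°.
1° along a meridian = πR/180 = 111125 m.
ΔN = Δφ × 111125 = 414.5 m; ΔE = Δλ × 111125 × cos(57.37895°) = +0.00197 × 111125 × 0.539080 = 118.0 m.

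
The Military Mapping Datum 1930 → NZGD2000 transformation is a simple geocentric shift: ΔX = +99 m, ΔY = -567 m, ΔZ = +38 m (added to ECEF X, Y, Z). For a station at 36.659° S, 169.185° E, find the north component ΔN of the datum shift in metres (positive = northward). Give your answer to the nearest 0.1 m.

ΔN = -91.1 m

At φ = -36.659°, λ = 169.185°: sin φ = -0.597051, cos φ = 0.802203, sin λ = 0.187638, cos λ = -0.982238.
ΔN = −sin φ cos λ·ΔX − sin φ sin λ·ΔY + cos φ·ΔZ = −(-0.597051)(-0.982238)(99) − (-0.597051)(0.187638)(-567) + (0.802203)(38) = -91.10 m.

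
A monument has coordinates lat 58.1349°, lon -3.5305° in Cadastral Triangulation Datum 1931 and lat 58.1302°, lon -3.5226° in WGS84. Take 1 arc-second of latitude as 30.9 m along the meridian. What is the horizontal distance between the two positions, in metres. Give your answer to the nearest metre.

699 m

Δφ = 58.1302° − 58.1349° = -0.0047°; Δλ = -3.5226° − -3.5305° = +0.0079°.
1° of latitude = 3600 × 30.90 = 111240 m.
ΔN = Δφ × 111240 = -522.8 m; ΔE = Δλ × 111240 × cos(58.1349°) = +0.0079 × 111240 × 0.527921 = 463.9 m.
Distance = √(ΔE² + ΔN²) = √(463.9² + (-522.8)²) = 699.0 m.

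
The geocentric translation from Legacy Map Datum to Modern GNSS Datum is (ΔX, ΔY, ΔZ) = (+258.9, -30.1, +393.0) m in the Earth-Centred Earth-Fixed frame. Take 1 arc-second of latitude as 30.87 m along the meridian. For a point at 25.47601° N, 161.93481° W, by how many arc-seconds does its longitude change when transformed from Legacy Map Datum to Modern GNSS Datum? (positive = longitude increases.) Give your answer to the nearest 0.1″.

Δλ = 3.9″

sin φ = 0.430133, cos φ = 0.902765, sin λ = -0.310099, cos λ = -0.950704.
East component: ΔE = −sin λ·ΔX + cos λ·ΔY = −(-0.310099)(258.9) + (-0.950704)(-30.1) = 108.90 m.
1° of latitude spans 3600 × 30.87 = 111132 m; at latitude φ, 1° of longitude spans that × cos φ = 100326.1 m, so Δλ = 108.90 / 100326.1 × 3600 = 3.908″.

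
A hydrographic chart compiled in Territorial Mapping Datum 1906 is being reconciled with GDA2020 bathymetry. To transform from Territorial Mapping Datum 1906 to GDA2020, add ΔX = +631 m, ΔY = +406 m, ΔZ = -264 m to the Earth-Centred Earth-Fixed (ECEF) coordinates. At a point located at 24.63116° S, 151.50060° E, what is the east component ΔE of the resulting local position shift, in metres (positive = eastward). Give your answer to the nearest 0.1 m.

The local east axis at (φ, λ) is (−sin λ, cos λ, 0), so ΔE = −sin(151.50060°)·631 + cos(151.50060°)·406 = -657.88 m.

ΔE = -657.9 m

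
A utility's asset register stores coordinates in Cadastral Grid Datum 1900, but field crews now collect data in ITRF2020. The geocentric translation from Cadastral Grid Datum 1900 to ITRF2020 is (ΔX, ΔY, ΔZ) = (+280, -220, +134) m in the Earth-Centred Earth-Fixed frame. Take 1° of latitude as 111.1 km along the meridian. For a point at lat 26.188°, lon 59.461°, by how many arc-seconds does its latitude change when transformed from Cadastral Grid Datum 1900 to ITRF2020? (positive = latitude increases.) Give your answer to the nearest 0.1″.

sin φ = 0.441318, cos φ = 0.897351, sin λ = 0.861283, cos λ = 0.508125.
North component: ΔN = −sin φ cos λ·ΔX − sin φ sin λ·ΔY + cos φ·ΔZ = −(0.441318)(0.508125)(280) − (0.441318)(0.861283)(-220) + (0.897351)(134) = 141.08 m.
1° of latitude spans 111100 m, so Δφ = 141.08 / 111100 × 3600 = 4.571″.

Δφ = 4.6″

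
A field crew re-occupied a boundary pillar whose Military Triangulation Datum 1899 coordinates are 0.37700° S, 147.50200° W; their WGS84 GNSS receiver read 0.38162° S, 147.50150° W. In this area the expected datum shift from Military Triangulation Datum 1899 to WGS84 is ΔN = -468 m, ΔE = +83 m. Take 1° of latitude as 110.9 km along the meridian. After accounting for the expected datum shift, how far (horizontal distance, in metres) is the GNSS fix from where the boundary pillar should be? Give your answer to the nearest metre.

Observed coordinate differences: Δφ = -0.00462°, Δλ = +0.00050°.
Converting to metres (1° lat = 110900 m, cos φ = 0.999978): observed ΔN = -512.4 m, observed ΔE = 55.4 m.
Subtracting the expected shift leaves a residual of -512.4 − (-468) = -44.4 m north and 55.4 − (83) = -27.6 m east.
Residual distance = √((-44.4)² + (-27.6)²) = 52.2 m.

52 m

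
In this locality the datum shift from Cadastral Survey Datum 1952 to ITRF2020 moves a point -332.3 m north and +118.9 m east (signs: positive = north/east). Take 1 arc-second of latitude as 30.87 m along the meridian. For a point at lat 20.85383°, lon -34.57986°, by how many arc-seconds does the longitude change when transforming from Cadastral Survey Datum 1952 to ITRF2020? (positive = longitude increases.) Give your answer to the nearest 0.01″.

At latitude 20.85383°, cos φ = 0.934492.
1″ of longitude at this latitude = 30.87 × cos φ = 28.8478 m, so Δλ = 118.9 / 28.8478 = 4.122″.

Δλ = 4.12″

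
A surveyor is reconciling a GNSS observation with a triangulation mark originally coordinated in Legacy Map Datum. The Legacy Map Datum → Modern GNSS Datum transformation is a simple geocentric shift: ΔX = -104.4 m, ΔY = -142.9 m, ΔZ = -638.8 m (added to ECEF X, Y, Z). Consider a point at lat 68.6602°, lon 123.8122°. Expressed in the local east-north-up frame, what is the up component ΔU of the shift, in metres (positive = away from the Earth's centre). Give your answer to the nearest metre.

ΔU = -617 m

The local up (radial) axis is (cos φ cos λ, cos φ sin λ, sin φ), giving ΔU = 21.141 − 43.206 − 595.003 = -617.07 m.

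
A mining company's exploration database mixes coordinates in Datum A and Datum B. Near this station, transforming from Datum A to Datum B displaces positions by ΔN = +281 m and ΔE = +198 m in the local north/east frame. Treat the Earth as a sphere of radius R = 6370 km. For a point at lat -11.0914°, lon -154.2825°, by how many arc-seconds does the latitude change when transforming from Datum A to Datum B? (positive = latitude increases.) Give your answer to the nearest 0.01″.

Δφ = 9.10″

On a sphere of radius R, 1 rad of latitude = R, so Δφ = ΔN / R = 281.0 / 6370000 = 4.4113e-05 rad = 9.099″.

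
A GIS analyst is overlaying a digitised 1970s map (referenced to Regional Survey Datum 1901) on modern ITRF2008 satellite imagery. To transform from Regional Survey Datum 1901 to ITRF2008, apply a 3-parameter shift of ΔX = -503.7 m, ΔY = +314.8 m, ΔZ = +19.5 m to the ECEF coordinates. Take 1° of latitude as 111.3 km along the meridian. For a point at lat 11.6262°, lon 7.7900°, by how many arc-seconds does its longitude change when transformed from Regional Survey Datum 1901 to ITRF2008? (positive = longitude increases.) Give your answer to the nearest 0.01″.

Δλ = 12.55″

sin φ = 0.201526, cos φ = 0.979483, sin λ = 0.135543, cos λ = 0.990772.
East component: ΔE = −sin λ·ΔX + cos λ·ΔY = −(0.135543)(-503.7) + (0.990772)(314.8) = 380.17 m.
1° of latitude spans 111300 m; at latitude φ, 1° of longitude spans that × cos φ = 109016.5 m, so Δλ = 380.17 / 109016.5 × 3600 = 12.554″.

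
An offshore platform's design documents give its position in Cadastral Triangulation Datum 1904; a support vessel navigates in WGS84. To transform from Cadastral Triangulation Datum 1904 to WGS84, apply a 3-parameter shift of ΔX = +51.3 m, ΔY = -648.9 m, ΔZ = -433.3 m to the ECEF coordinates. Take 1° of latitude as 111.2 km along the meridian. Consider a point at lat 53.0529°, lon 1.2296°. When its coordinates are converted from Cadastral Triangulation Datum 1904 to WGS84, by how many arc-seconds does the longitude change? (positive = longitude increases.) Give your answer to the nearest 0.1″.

sin φ = 0.799191, cos φ = 0.601077, sin λ = 0.021459, cos λ = 0.999770.
East component: ΔE = −sin λ·ΔX + cos λ·ΔY = −(0.021459)(51.3) + (0.999770)(-648.9) = -649.85 m.
1° of latitude spans 111200 m; at latitude φ, 1° of longitude spans that × cos φ = 66839.8 m, so Δλ = -649.85 / 66839.8 × 3600 = -35.001″.

Δλ = -35.0″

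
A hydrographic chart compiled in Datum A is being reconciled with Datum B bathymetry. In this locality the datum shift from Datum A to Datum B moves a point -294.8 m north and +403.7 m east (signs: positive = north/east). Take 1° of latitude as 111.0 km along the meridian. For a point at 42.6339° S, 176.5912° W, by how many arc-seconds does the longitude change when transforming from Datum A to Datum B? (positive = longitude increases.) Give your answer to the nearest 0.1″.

Δλ = 17.8″

At latitude -42.6339°, cos φ = 0.735696.
1° of longitude at this latitude = 111.0 × cos φ = 81.66 km, so Δλ = 403.7 / 81662.3 = 0.0049435° = 17.797″.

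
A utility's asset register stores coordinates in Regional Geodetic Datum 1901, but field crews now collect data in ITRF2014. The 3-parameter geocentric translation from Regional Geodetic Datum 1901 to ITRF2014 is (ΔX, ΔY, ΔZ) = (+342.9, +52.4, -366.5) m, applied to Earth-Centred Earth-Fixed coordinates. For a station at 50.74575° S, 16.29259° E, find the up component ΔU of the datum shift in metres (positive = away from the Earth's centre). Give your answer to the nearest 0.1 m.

ΔU = 501.4 m

The local up (radial) axis is (cos φ cos λ, cos φ sin λ, sin φ), giving ΔU = 208.261 + 9.302 + 283.798 = 501.36 m.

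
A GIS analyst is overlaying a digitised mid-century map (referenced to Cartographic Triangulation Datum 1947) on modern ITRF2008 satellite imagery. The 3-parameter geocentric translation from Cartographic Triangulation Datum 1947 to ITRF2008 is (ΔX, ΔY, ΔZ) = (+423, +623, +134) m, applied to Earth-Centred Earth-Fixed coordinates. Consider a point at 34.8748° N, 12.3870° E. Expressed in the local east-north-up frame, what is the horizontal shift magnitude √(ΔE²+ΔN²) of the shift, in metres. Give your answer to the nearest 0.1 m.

556.0 m

The local east axis at (φ, λ) is (−sin λ, cos λ, 0), so ΔE = −sin(12.3870°)·423 + cos(12.3870°)·623 = 517.76 m.
The local north axis is (−sin φ cos λ, −sin φ sin λ, cos φ), giving ΔN = -236.235 − 76.415 + 109.934 = -202.72 m.
Horizontal magnitude = √(ΔE² + ΔN²) = √(517.76² + (-202.72)²) = 556.03 m.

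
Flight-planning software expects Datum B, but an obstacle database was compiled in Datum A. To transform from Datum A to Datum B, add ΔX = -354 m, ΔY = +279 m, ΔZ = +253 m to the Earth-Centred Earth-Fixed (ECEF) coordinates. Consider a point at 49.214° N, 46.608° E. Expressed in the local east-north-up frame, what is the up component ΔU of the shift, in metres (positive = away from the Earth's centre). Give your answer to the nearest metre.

The local up (radial) axis is (cos φ cos λ, cos φ sin λ, sin φ), giving ΔU = -158.862 + 132.438 + 191.560 = 165.14 m.

ΔU = 165 m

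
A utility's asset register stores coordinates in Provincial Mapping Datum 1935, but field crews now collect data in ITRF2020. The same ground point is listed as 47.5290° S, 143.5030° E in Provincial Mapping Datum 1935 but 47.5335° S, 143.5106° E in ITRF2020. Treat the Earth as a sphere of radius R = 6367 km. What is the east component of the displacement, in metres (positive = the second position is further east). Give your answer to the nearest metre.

Δφ = -47.5335° − -47.5290° = -0.0045°; Δλ = 143.5106° − 143.5030° = +0.0076°.
1° along a meridian = πR/180 = 111125 m.
ΔN = Δφ × 111125 = -500.1 m; ΔE = Δλ × 111125 × cos(-47.5290°) = +0.0076 × 111125 × 0.675217 = 570.3 m.

ΔE = 570 m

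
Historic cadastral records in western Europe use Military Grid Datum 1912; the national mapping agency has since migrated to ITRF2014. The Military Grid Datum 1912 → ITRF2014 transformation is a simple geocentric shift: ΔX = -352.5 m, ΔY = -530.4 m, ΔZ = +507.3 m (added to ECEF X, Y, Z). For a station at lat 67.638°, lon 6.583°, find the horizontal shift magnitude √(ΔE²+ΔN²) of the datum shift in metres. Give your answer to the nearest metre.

The local east axis at (φ, λ) is (−sin λ, cos λ, 0), so ΔE = −sin(6.583°)·(-352.5) + cos(6.583°)·(-530.4) = -486.49 m.
The local north axis is (−sin φ cos λ, −sin φ sin λ, cos φ), giving ΔN = 323.842 + 56.234 + 193.006 = 573.08 m.
Horizontal magnitude = √(ΔE² + ΔN²) = √((-486.49)² + 573.08²) = 751.73 m.

752 m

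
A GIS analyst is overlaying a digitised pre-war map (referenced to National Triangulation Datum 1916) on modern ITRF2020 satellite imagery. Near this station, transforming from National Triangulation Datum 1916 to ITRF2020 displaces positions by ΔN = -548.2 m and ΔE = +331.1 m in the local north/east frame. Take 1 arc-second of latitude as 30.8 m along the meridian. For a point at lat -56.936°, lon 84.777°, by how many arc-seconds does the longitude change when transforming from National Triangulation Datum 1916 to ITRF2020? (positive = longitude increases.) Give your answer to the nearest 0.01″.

At latitude -56.936°, cos φ = 0.545575.
1″ of longitude at this latitude = 30.80 × cos φ = 16.8037 m, so Δλ = 331.1 / 16.8037 = 19.704″.

Δλ = 19.70″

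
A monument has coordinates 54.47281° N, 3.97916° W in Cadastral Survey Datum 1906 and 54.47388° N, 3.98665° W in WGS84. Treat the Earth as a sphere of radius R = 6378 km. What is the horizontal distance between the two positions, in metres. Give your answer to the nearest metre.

Δφ = 54.47388° − 54.47281° = +0.00107°; Δλ = -3.98665° − -3.97916° = -0.00749°.
1° along a meridian = πR/180 = 111317 m.
ΔN = Δφ × 111317 = 119.1 m; ΔE = Δλ × 111317 × cos(54.47281°) = -0.00749 × 111317 × 0.581089 = -484.5 m.
Distance = √(ΔE² + ΔN²) = √((-484.5)² + 119.1²) = 498.9 m.

499 m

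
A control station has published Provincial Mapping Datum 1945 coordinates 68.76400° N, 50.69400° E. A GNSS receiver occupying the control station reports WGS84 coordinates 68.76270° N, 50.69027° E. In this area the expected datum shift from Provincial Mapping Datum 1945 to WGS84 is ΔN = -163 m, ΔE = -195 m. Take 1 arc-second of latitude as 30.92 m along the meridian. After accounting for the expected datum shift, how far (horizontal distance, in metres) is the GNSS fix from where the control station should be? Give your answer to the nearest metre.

48 m

Observed coordinate differences: Δφ = -0.00130°, Δλ = -0.00373°.
Converting to metres (1° lat = 111312 m, cos φ = 0.362210): observed ΔN = -144.7 m, observed ΔE = -150.4 m.
Subtracting the expected shift leaves a residual of -144.7 − (-163) = 18.3 m north and -150.4 − (-195) = 44.6 m east.
Residual distance = √(18.3² + 44.6²) = 48.2 m.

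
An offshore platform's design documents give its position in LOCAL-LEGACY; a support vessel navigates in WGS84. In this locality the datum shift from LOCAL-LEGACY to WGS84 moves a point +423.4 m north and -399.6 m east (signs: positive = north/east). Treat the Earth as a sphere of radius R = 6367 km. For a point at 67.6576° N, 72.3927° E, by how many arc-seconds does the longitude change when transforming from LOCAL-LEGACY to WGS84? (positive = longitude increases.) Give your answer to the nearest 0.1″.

At latitude 67.6576°, cos φ = 0.380141.
One radian of longitude at latitude φ spans R cos φ, so Δλ = ΔE / (R cos φ) = -399.6 / (6367000 × 0.380141) = -1.6510e-04 rad = -34.054″.

Δλ = -34.1″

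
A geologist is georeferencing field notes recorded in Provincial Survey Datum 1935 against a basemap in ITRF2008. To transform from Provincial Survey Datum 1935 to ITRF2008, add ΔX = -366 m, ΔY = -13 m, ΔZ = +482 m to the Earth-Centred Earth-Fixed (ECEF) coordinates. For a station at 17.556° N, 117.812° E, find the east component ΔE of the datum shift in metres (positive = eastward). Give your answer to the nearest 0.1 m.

ΔE = 329.8 m

At φ = 17.556°, λ = 117.812°: sin φ = 0.301638, cos φ = 0.953423, sin λ = 0.884483, cos λ = -0.466572.
ΔE = −sin λ·ΔX + cos λ·ΔY = −(0.884483)·(-366) + (-0.466572)·(-13) = 329.79 m.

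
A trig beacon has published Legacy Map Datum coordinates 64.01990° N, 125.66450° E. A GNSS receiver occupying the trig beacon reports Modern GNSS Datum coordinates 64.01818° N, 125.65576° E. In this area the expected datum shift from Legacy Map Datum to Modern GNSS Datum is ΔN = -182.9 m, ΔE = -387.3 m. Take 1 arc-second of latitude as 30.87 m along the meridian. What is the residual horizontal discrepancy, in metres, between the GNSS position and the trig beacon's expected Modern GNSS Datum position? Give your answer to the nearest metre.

39 m

Observed coordinate differences: Δφ = -0.00172°, Δλ = -0.00874°.
Converting to metres (1° lat = 111132 m, cos φ = 0.438059): observed ΔN = -191.1 m, observed ΔE = -425.5 m.
Subtracting the expected shift leaves a residual of -191.1 − (-182.9) = -8.2 m north and -425.5 − (-387.3) = -38.2 m east.
Residual distance = √((-8.2)² + (-38.2)²) = 39.1 m.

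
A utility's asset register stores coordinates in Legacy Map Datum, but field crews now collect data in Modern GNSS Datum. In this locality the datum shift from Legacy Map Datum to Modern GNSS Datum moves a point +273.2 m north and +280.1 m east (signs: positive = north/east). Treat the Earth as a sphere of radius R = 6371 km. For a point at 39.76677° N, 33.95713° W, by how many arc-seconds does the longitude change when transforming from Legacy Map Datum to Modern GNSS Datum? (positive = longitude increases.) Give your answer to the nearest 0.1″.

Δλ = 11.8″

At latitude 39.76677°, cos φ = 0.768655.
One radian of longitude at latitude φ spans R cos φ, so Δλ = ΔE / (R cos φ) = 280.1 / (6371000 × 0.768655) = 5.7197e-05 rad = 11.798″.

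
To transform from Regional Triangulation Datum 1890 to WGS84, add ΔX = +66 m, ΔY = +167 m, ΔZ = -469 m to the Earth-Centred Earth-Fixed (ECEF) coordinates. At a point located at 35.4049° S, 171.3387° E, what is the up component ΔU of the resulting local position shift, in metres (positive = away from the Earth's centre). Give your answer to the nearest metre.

ΔU = 239 m

At φ = -35.4049°, λ = 171.3387°: sin φ = -0.579351, cos φ = 0.815078, sin λ = 0.150593, cos λ = -0.988596.
ΔU = cos φ cos λ·ΔX + cos φ sin λ·ΔY + sin φ·ΔZ = (0.815078)(-0.988596)(66) + (0.815078)(0.150593)(167) + (-0.579351)(-469) = 239.03 m.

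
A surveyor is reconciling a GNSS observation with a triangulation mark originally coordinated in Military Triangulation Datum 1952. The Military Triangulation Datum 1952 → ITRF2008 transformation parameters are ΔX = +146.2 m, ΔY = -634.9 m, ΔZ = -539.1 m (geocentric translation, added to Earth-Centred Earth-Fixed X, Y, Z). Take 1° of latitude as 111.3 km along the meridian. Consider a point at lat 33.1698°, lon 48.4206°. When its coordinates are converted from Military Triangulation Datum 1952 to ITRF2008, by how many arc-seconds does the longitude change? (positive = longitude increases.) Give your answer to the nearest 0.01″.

sin φ = 0.547122, cos φ = 0.837053, sin λ = 0.748037, cos λ = 0.663657.
East component: ΔE = −sin λ·ΔX + cos λ·ΔY = −(0.748037)(146.2) + (0.663657)(-634.9) = -530.72 m.
1° of latitude spans 111300 m; at latitude φ, 1° of longitude spans that × cos φ = 93164.0 m, so Δλ = -530.72 / 93164.0 × 3600 = -20.508″.

Δλ = -20.51″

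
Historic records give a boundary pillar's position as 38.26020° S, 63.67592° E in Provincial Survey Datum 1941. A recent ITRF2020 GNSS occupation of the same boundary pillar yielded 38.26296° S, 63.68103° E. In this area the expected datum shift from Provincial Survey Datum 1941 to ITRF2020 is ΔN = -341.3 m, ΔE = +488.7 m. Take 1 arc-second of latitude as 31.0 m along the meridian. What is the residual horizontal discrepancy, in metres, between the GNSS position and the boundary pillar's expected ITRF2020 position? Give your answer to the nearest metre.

Observed coordinate differences: Δφ = -0.00276°, Δλ = +0.00511°.
Converting to metres (1° lat = 111600 m, cos φ = 0.785207): observed ΔN = -308.0 m, observed ΔE = 447.8 m.
Subtracting the expected shift leaves a residual of -308.0 − (-341.3) = 33.3 m north and 447.8 − (488.7) = -40.9 m east.
Residual distance = √(33.3² + (-40.9)²) = 52.7 m.

53 m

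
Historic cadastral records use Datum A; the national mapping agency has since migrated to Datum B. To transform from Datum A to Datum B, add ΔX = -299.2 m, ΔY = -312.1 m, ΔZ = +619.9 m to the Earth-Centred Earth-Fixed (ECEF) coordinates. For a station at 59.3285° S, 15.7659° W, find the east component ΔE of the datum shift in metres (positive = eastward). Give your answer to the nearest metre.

The local east axis at (φ, λ) is (−sin λ, cos λ, 0), so ΔE = −sin(-15.7659°)·(-299.2) + cos(-15.7659°)·(-312.1) = -381.65 m.

ΔE = -382 m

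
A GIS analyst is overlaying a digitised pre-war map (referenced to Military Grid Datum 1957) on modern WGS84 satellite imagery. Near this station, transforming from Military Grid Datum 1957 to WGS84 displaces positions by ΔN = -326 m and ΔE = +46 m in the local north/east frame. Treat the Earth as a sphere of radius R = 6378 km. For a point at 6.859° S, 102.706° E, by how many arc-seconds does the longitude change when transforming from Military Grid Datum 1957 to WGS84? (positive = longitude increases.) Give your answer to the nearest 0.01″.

Δλ = 1.50″

At latitude -6.859°, cos φ = 0.992843.
One radian of longitude at latitude φ spans R cos φ, so Δλ = ΔE / (R cos φ) = 46.0 / (6378000 × 0.992843) = 7.2643e-06 rad = 1.498″.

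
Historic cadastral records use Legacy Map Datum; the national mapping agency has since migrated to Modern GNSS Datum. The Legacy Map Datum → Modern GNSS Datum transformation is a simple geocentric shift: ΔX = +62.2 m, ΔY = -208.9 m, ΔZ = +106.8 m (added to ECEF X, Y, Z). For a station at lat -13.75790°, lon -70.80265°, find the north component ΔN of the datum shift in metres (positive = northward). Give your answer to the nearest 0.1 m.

ΔN = 155.5 m

At φ = -13.75790°, λ = -70.80265°: sin φ = -0.237820, cos φ = 0.971309, sin λ = -0.944392, cos λ = 0.328823.
ΔN = −sin φ cos λ·ΔX − sin φ sin λ·ΔY + cos φ·ΔZ = −(-0.237820)(0.328823)(62.2) − (-0.237820)(-0.944392)(-208.9) + (0.971309)(106.8) = 155.52 m.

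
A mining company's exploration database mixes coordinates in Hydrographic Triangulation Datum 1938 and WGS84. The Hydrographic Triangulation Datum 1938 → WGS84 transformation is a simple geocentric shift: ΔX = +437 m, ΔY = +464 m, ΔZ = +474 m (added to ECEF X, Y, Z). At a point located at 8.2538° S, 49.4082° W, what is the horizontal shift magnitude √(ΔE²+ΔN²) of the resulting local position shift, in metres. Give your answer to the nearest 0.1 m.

782.7 m

The local east axis at (φ, λ) is (−sin λ, cos λ, 0), so ΔE = −sin(-49.4082°)·437 + cos(-49.4082°)·464 = 633.75 m.
The local north axis is (−sin φ cos λ, −sin φ sin λ, cos φ), giving ΔN = 40.819 − 50.582 + 469.090 = 459.33 m.
Horizontal magnitude = √(ΔE² + ΔN²) = √(633.75² + 459.33²) = 782.70 m.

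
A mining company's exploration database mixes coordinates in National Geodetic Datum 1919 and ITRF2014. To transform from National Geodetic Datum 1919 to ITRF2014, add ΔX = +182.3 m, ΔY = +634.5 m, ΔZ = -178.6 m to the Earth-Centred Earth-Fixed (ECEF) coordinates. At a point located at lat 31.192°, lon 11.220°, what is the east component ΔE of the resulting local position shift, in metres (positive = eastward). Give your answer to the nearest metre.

ΔE = 587 m

The local east axis at (φ, λ) is (−sin λ, cos λ, 0), so ΔE = −sin(11.220°)·182.3 + cos(11.220°)·634.5 = 586.90 m.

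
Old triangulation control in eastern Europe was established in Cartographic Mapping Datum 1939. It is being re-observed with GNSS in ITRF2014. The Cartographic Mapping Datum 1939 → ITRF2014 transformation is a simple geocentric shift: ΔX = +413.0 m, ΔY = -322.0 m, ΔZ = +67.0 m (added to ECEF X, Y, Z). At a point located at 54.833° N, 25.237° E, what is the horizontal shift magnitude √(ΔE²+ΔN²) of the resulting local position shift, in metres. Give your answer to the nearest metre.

492 m

At φ = 54.833°, λ = 25.237°: sin φ = 0.817477, cos φ = 0.575962, sin λ = 0.426364, cos λ = 0.904552.
ΔE = −sin λ·ΔX + cos λ·ΔY = −(0.426364)·(413.0) + (0.904552)·(-322.0) = -467.35 m.
ΔN = −sin φ cos λ·ΔX − sin φ sin λ·ΔY + cos φ·ΔZ = −(0.817477)(0.904552)(413.0) − (0.817477)(0.426364)(-322.0) + (0.575962)(67.0) = -154.57 m.
Horizontal magnitude = √(ΔE² + ΔN²) = √((-467.35)² + (-154.57)²) = 492.25 m.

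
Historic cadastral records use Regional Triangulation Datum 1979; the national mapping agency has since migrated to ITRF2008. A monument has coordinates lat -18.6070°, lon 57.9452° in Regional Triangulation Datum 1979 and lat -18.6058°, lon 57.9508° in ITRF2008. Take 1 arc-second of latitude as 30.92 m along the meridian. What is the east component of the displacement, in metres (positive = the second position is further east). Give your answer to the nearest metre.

ΔE = 591 m

Δφ = -18.6058° − -18.6070° = +0.0012°; Δλ = 57.9508° − 57.9452° = +0.0056°.
1° of latitude = 3600 × 30.92 = 111312 m.
ΔN = Δφ × 111312 = 133.6 m; ΔE = Δλ × 111312 × cos(-18.6070°) = +0.0056 × 111312 × 0.947729 = 590.8 m.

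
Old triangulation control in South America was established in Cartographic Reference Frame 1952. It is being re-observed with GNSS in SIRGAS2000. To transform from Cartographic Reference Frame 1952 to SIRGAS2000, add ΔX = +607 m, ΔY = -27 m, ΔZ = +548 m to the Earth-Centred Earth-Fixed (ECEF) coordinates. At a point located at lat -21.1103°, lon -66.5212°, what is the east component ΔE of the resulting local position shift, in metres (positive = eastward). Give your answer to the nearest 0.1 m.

ΔE = 546.0 m

At φ = -21.1103°, λ = -66.5212°: sin φ = -0.360165, cos φ = 0.932889, sin λ = -0.917208, cos λ = 0.398410.
ΔE = −sin λ·ΔX + cos λ·ΔY = −(-0.917208)·(607) + (0.398410)·(-27) = 545.99 m.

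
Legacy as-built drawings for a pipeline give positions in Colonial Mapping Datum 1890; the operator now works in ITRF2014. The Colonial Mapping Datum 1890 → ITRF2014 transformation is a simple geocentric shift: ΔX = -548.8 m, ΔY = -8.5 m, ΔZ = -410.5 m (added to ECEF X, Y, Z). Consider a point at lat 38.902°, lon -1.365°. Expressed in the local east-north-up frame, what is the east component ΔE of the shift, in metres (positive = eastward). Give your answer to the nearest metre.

ΔE = -22 m

At φ = 38.902°, λ = -1.365°: sin φ = 0.627990, cos φ = 0.778221, sin λ = -0.023821, cos λ = 0.999716.
ΔE = −sin λ·ΔX + cos λ·ΔY = −(-0.023821)·(-548.8) + (0.999716)·(-8.5) = -21.57 m.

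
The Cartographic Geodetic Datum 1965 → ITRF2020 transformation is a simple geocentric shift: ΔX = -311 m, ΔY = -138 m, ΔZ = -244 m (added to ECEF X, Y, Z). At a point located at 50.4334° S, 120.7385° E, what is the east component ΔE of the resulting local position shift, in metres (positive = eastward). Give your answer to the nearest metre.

ΔE = 338 m

The local east axis at (φ, λ) is (−sin λ, cos λ, 0), so ΔE = −sin(120.7385°)·(-311) + cos(120.7385°)·(-138) = 337.84 m.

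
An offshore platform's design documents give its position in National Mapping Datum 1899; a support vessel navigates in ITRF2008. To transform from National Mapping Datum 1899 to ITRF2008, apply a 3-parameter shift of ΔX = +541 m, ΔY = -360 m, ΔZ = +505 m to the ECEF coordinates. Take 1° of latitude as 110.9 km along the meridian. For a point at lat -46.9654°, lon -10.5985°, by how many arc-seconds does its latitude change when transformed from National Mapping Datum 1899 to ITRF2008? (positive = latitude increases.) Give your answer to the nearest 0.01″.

Δφ = 25.38″

sin φ = -0.730942, cos φ = 0.682440, sin λ = -0.183926, cos λ = 0.982940.
North component: ΔN = −sin φ cos λ·ΔX − sin φ sin λ·ΔY + cos φ·ΔZ = −(-0.730942)(0.982940)(541) − (-0.730942)(-0.183926)(-360) + (0.682440)(505) = 781.72 m.
1° of latitude spans 110900 m, so Δφ = 781.72 / 110900 × 3600 = 25.376″.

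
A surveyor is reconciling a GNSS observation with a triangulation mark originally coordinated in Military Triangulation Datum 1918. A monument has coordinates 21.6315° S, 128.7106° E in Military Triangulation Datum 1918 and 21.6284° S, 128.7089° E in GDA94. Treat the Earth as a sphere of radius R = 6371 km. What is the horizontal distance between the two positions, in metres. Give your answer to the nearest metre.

Δφ = -21.6284° − -21.6315° = +0.0031°; Δλ = 128.7089° − 128.7106° = -0.0017°.
1° along a meridian = πR/180 = 111195 m.
ΔN = Δφ × 111195 = 344.7 m; ΔE = Δλ × 111195 × cos(-21.6315°) = -0.0017 × 111195 × 0.929574 = -175.7 m.
Distance = √(ΔE² + ΔN²) = √((-175.7)² + 344.7²) = 386.9 m.

387 m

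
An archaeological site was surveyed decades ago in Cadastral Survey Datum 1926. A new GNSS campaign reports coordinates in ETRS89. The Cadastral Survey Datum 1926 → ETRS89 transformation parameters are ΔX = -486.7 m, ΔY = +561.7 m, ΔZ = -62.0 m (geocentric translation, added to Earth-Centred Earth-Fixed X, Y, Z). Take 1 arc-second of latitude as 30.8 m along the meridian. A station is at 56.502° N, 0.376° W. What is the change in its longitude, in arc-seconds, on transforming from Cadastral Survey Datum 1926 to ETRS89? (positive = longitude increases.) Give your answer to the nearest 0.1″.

sin φ = 0.833905, cos φ = 0.551908, sin λ = -0.006562, cos λ = 0.999978.
East component: ΔE = −sin λ·ΔX + cos λ·ΔY = −(-0.006562)(-486.7) + (0.999978)(561.7) = 558.49 m.
1° of latitude spans 3600 × 30.80 = 110880 m; at latitude φ, 1° of longitude spans that × cos φ = 61195.5 m, so Δλ = 558.49 / 61195.5 × 3600 = 32.855″.

Δλ = 32.9″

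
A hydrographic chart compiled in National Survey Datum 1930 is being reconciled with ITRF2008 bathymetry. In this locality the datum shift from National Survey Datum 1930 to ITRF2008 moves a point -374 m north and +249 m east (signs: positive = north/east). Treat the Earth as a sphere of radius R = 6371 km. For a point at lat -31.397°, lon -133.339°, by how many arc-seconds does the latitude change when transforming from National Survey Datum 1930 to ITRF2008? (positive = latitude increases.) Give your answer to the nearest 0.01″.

Δφ = -12.11″

On a sphere of radius R, 1 rad of latitude = R, so Δφ = ΔN / R = -374.0 / 6371000 = -5.8704e-05 rad = -12.108″.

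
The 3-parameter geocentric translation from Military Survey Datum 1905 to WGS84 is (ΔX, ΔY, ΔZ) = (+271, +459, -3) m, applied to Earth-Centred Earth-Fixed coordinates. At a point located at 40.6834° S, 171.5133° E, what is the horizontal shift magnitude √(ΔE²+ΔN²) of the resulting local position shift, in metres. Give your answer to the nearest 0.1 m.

511.5 m

At φ = -40.6834°, λ = 171.5133°: sin φ = -0.651879, cos φ = 0.758323, sin λ = 0.147580, cos λ = -0.989050.
ΔE = −sin λ·ΔX + cos λ·ΔY = −(0.147580)·(271) + (-0.989050)·(459) = -493.97 m.
ΔN = −sin φ cos λ·ΔX − sin φ sin λ·ΔY + cos φ·ΔZ = −(-0.651879)(-0.989050)(271) − (-0.651879)(0.147580)(459) + (0.758323)(-3) = -132.84 m.
Horizontal magnitude = √(ΔE² + ΔN²) = √((-493.97)² + (-132.84)²) = 511.52 m.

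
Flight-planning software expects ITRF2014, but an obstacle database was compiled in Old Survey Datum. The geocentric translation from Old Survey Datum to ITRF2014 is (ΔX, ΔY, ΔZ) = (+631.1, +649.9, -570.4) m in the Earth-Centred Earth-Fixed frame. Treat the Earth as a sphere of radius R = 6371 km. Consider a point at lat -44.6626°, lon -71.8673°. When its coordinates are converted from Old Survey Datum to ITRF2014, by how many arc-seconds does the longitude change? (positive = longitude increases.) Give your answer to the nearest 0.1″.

Δλ = 36.5″

sin φ = -0.702931, cos φ = 0.711258, sin λ = -0.950338, cos λ = 0.311219.
East component: ΔE = −sin λ·ΔX + cos λ·ΔY = −(-0.950338)(631.1) + (0.311219)(649.9) = 802.02 m.
1° of latitude spans πR/180 = 111195 m; at latitude φ, 1° of longitude spans that × cos φ = 79088.3 m, so Δλ = 802.02 / 79088.3 × 3600 = 36.507″.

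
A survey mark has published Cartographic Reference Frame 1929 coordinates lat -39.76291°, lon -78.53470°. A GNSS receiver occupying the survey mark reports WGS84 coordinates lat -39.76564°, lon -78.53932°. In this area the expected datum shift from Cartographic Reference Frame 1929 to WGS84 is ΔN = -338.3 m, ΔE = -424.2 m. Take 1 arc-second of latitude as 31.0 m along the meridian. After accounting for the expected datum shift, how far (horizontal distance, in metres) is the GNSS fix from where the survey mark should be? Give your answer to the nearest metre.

Observed coordinate differences: Δφ = -0.00273°, Δλ = -0.00462°.
Converting to metres (1° lat = 111600 m, cos φ = 0.768698): observed ΔN = -304.7 m, observed ΔE = -396.3 m.
Subtracting the expected shift leaves a residual of -304.7 − (-338.3) = 33.6 m north and -396.3 − (-424.2) = 27.9 m east.
Residual distance = √(33.6² + 27.9²) = 43.7 m.

44 m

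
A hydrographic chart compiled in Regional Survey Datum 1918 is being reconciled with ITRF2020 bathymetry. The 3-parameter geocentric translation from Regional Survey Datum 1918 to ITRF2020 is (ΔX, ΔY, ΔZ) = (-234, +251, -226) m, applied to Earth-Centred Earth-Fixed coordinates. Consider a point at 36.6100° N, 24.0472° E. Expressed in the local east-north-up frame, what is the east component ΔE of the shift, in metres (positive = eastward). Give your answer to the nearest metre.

ΔE = 325 m

At φ = 36.6100°, λ = 24.0472°: sin φ = 0.596365, cos φ = 0.802713, sin λ = 0.407489, cos λ = 0.913210.
ΔE = −sin λ·ΔX + cos λ·ΔY = −(0.407489)·(-234) + (0.913210)·(251) = 324.57 m.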